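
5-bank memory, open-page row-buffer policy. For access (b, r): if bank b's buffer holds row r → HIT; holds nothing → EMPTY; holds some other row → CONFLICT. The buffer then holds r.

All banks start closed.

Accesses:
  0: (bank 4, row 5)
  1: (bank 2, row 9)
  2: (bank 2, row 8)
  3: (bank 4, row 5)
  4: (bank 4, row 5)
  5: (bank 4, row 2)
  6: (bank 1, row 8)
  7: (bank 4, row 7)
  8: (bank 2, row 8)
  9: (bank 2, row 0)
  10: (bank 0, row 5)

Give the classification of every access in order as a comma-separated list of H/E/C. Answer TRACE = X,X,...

#0 (4,5) E
#1 (2,9) E
#2 (2,8) C  (was 9)
#3 (4,5) H  (was 5)
#4 (4,5) H  (was 5)
#5 (4,2) C  (was 5)
#6 (1,8) E
#7 (4,7) C  (was 2)
#8 (2,8) H  (was 8)
#9 (2,0) C  (was 8)
#10 (0,5) E

TRACE = E,E,C,H,H,C,E,C,H,C,E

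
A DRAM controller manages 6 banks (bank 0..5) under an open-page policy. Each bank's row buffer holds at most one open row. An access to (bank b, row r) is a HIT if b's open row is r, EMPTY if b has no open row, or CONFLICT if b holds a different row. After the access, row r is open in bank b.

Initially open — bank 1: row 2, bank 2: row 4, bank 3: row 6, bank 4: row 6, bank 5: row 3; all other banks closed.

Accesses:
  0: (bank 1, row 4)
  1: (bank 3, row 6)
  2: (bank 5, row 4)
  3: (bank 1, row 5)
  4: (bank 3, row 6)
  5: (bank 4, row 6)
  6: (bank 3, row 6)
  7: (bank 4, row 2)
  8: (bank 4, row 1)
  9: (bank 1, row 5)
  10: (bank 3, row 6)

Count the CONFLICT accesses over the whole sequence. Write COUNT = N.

0: bank 1 row 4 — prev 2 → CONFLICT
1: bank 3 row 6 — prev 6 → HIT
2: bank 5 row 4 — prev 3 → CONFLICT
3: bank 1 row 5 — prev 4 → CONFLICT
4: bank 3 row 6 — prev 6 → HIT
5: bank 4 row 6 — prev 6 → HIT
6: bank 3 row 6 — prev 6 → HIT
7: bank 4 row 2 — prev 6 → CONFLICT
8: bank 4 row 1 — prev 2 → CONFLICT
9: bank 1 row 5 — prev 5 → HIT
10: bank 3 row 6 — prev 6 → HIT

COUNT = 5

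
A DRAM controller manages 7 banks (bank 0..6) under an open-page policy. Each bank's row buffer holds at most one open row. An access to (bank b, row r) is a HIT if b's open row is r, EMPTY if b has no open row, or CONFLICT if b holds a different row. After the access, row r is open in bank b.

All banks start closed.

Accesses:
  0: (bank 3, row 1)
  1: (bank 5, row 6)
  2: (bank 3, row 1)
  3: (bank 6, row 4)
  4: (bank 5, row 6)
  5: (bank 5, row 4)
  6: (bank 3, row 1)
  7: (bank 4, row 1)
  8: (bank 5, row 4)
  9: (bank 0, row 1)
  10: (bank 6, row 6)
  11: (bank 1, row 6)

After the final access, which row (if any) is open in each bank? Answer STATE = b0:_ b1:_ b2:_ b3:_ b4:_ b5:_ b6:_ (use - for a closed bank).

  [0] b3 r1: no row ⇒ E
  [1] b5 r6: no row ⇒ E
  [2] b3 r1: had r1 ⇒ H
  [3] b6 r4: no row ⇒ E
  [4] b5 r6: had r6 ⇒ H
  [5] b5 r4: had r6 ⇒ C
  [6] b3 r1: had r1 ⇒ H
  [7] b4 r1: no row ⇒ E
  [8] b5 r4: had r4 ⇒ H
  [9] b0 r1: no row ⇒ E
  [10] b6 r6: had r4 ⇒ C
  [11] b1 r6: no row ⇒ E

STATE = b0:1 b1:6 b2:- b3:1 b4:1 b5:4 b6:6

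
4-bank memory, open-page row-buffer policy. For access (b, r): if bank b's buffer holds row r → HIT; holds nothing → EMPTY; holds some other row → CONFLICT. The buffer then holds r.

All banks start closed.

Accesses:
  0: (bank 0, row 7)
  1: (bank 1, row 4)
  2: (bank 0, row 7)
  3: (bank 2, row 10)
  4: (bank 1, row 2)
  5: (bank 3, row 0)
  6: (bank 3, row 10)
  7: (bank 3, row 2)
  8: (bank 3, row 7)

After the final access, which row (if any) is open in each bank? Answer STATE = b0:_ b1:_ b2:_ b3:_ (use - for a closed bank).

  [0] b0 r7: no row ⇒ E
  [1] b1 r4: no row ⇒ E
  [2] b0 r7: had r7 ⇒ H
  [3] b2 r10: no row ⇒ E
  [4] b1 r2: had r4 ⇒ C
  [5] b3 r0: no row ⇒ E
  [6] b3 r10: had r0 ⇒ C
  [7] b3 r2: had r10 ⇒ C
  [8] b3 r7: had r2 ⇒ C

STATE = b0:7 b1:2 b2:10 b3:7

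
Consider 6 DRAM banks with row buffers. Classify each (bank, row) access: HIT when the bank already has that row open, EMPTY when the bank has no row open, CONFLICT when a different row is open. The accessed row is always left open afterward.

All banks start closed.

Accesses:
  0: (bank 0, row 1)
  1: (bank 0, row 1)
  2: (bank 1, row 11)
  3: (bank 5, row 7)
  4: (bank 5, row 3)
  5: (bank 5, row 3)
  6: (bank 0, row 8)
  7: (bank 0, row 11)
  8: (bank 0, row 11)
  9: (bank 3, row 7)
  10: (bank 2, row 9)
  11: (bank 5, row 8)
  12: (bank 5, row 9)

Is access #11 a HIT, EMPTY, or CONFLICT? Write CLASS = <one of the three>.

CLASS = CONFLICT

0: bank 0 row 1 — prev None → EMPTY
1: bank 0 row 1 — prev 1 → HIT
2: bank 1 row 11 — prev None → EMPTY
3: bank 5 row 7 — prev None → EMPTY
4: bank 5 row 3 — prev 7 → CONFLICT
5: bank 5 row 3 — prev 3 → HIT
6: bank 0 row 8 — prev 1 → CONFLICT
7: bank 0 row 11 — prev 8 → CONFLICT
8: bank 0 row 11 — prev 11 → HIT
9: bank 3 row 7 — prev None → EMPTY
10: bank 2 row 9 — prev None → EMPTY
11: bank 5 row 8 — prev 3 → CONFLICT
12: bank 5 row 9 — prev 8 → CONFLICT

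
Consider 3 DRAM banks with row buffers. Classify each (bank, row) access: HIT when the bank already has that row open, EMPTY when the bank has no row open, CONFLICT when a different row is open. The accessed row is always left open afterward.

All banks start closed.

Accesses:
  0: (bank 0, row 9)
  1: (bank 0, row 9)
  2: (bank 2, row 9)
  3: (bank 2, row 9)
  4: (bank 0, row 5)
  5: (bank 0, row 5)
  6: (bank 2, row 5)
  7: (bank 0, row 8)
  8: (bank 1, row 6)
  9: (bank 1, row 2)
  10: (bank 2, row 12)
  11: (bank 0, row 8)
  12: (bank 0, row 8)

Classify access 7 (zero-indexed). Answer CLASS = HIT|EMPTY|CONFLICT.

#0 (0,9) E
#1 (0,9) H  (was 9)
#2 (2,9) E
#3 (2,9) H  (was 9)
#4 (0,5) C  (was 9)
#5 (0,5) H  (was 5)
#6 (2,5) C  (was 9)
#7 (0,8) C  (was 5)
#8 (1,6) E
#9 (1,2) C  (was 6)
#10 (2,12) C  (was 5)
#11 (0,8) H  (was 8)
#12 (0,8) H  (was 8)

CLASS = CONFLICT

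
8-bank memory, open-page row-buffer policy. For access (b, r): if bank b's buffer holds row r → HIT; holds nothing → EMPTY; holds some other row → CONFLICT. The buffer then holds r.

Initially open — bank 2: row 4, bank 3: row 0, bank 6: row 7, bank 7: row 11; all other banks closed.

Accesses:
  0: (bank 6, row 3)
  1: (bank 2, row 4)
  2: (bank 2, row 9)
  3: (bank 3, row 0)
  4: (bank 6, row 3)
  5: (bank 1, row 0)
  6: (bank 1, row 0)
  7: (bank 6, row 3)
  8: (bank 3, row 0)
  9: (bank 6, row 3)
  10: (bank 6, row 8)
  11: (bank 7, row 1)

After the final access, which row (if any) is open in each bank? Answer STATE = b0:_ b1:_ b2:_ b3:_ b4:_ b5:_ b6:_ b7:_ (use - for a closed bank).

#0 (6,3) C  (was 7)
#1 (2,4) H  (was 4)
#2 (2,9) C  (was 4)
#3 (3,0) H  (was 0)
#4 (6,3) H  (was 3)
#5 (1,0) E
#6 (1,0) H  (was 0)
#7 (6,3) H  (was 3)
#8 (3,0) H  (was 0)
#9 (6,3) H  (was 3)
#10 (6,8) C  (was 3)
#11 (7,1) C  (was 11)

STATE = b0:- b1:0 b2:9 b3:0 b4:- b5:- b6:8 b7:1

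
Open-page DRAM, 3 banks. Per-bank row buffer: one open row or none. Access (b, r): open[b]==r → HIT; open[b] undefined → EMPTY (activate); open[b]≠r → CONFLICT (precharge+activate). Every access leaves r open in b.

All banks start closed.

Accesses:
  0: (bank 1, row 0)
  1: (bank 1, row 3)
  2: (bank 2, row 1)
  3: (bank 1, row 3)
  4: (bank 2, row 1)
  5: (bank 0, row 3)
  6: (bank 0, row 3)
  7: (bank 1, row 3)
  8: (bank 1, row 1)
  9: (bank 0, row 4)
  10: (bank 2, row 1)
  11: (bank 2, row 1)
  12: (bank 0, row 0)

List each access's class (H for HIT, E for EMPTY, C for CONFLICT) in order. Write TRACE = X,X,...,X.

TRACE = E,C,E,H,H,E,H,H,C,C,H,H,C

  [0] b1 r0: no row ⇒ E
  [1] b1 r3: had r0 ⇒ C
  [2] b2 r1: no row ⇒ E
  [3] b1 r3: had r3 ⇒ H
  [4] b2 r1: had r1 ⇒ H
  [5] b0 r3: no row ⇒ E
  [6] b0 r3: had r3 ⇒ H
  [7] b1 r3: had r3 ⇒ H
  [8] b1 r1: had r3 ⇒ C
  [9] b0 r4: had r3 ⇒ C
  [10] b2 r1: had r1 ⇒ H
  [11] b2 r1: had r1 ⇒ H
  [12] b0 r0: had r4 ⇒ C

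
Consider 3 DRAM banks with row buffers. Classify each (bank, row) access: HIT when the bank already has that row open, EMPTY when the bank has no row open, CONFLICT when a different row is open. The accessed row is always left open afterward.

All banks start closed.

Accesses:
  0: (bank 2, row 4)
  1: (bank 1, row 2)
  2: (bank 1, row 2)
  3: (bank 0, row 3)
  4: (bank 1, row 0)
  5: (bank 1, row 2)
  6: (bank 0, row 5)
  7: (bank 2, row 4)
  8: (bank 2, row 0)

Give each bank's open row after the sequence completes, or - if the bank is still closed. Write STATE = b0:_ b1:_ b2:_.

#0 (2,4) E
#1 (1,2) E
#2 (1,2) H  (was 2)
#3 (0,3) E
#4 (1,0) C  (was 2)
#5 (1,2) C  (was 0)
#6 (0,5) C  (was 3)
#7 (2,4) H  (was 4)
#8 (2,0) C  (was 4)

STATE = b0:5 b1:2 b2:0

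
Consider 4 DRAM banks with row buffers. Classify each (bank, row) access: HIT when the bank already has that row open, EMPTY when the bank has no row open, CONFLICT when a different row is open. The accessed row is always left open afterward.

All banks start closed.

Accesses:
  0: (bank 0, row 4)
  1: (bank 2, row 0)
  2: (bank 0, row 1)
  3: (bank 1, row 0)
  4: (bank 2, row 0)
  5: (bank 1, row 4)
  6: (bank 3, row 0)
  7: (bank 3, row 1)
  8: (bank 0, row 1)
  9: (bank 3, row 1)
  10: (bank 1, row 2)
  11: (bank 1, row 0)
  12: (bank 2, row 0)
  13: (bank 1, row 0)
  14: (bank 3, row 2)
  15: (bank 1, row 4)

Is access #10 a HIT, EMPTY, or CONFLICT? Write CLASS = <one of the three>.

CLASS = CONFLICT

#0 (0,4) E
#1 (2,0) E
#2 (0,1) C  (was 4)
#3 (1,0) E
#4 (2,0) H  (was 0)
#5 (1,4) C  (was 0)
#6 (3,0) E
#7 (3,1) C  (was 0)
#8 (0,1) H  (was 1)
#9 (3,1) H  (was 1)
#10 (1,2) C  (was 4)
#11 (1,0) C  (was 2)
#12 (2,0) H  (was 0)
#13 (1,0) H  (was 0)
#14 (3,2) C  (was 1)
#15 (1,4) C  (was 0)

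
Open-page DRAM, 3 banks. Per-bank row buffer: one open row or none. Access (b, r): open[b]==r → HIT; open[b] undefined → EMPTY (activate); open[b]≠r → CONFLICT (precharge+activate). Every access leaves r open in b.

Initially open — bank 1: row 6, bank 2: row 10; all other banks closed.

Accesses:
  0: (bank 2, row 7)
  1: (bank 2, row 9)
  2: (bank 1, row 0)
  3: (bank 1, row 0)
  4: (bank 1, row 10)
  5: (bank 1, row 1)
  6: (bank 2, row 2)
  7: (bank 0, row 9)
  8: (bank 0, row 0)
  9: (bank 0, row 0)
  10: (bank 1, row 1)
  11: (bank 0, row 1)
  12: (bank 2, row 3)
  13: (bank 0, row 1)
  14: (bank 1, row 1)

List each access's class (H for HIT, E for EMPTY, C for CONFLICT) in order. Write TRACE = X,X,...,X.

step 0: bank2 10->7 [CONFLICT]
step 1: bank2 7->9 [CONFLICT]
step 2: bank1 6->0 [CONFLICT]
step 3: bank1 0->0 [HIT]
step 4: bank1 0->10 [CONFLICT]
step 5: bank1 10->1 [CONFLICT]
step 6: bank2 9->2 [CONFLICT]
step 7: bank0 None->9 [EMPTY]
step 8: bank0 9->0 [CONFLICT]
step 9: bank0 0->0 [HIT]
step 10: bank1 1->1 [HIT]
step 11: bank0 0->1 [CONFLICT]
step 12: bank2 2->3 [CONFLICT]
step 13: bank0 1->1 [HIT]
step 14: bank1 1->1 [HIT]

TRACE = C,C,C,H,C,C,C,E,C,H,H,C,C,H,H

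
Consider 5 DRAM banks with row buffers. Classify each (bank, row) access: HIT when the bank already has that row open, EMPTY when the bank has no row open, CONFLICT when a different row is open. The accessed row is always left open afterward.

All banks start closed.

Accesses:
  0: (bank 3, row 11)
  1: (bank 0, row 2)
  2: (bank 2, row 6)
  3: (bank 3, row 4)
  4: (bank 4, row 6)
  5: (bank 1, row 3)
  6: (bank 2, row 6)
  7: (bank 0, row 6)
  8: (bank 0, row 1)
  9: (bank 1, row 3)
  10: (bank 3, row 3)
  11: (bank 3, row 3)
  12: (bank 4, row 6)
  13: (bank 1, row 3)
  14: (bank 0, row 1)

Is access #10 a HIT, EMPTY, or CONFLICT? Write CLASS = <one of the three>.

CLASS = CONFLICT

#0 (3,11) E
#1 (0,2) E
#2 (2,6) E
#3 (3,4) C  (was 11)
#4 (4,6) E
#5 (1,3) E
#6 (2,6) H  (was 6)
#7 (0,6) C  (was 2)
#8 (0,1) C  (was 6)
#9 (1,3) H  (was 3)
#10 (3,3) C  (was 4)
#11 (3,3) H  (was 3)
#12 (4,6) H  (was 6)
#13 (1,3) H  (was 3)
#14 (0,1) H  (was 1)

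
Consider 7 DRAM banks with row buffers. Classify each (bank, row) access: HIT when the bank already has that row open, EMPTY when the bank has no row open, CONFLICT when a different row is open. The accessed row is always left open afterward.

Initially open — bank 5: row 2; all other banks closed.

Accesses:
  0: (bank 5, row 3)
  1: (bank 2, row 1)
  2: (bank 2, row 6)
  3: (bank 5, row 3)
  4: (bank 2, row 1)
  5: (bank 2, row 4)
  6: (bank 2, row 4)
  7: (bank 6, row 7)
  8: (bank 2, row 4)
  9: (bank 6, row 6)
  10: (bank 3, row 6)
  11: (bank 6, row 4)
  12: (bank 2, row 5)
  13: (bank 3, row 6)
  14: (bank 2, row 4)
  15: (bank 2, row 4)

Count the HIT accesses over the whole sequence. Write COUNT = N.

0: bank 5 row 3 — prev 2 → CONFLICT
1: bank 2 row 1 — prev None → EMPTY
2: bank 2 row 6 — prev 1 → CONFLICT
3: bank 5 row 3 — prev 3 → HIT
4: bank 2 row 1 — prev 6 → CONFLICT
5: bank 2 row 4 — prev 1 → CONFLICT
6: bank 2 row 4 — prev 4 → HIT
7: bank 6 row 7 — prev None → EMPTY
8: bank 2 row 4 — prev 4 → HIT
9: bank 6 row 6 — prev 7 → CONFLICT
10: bank 3 row 6 — prev None → EMPTY
11: bank 6 row 4 — prev 6 → CONFLICT
12: bank 2 row 5 — prev 4 → CONFLICT
13: bank 3 row 6 — prev 6 → HIT
14: bank 2 row 4 — prev 5 → CONFLICT
15: bank 2 row 4 — prev 4 → HIT

COUNT = 5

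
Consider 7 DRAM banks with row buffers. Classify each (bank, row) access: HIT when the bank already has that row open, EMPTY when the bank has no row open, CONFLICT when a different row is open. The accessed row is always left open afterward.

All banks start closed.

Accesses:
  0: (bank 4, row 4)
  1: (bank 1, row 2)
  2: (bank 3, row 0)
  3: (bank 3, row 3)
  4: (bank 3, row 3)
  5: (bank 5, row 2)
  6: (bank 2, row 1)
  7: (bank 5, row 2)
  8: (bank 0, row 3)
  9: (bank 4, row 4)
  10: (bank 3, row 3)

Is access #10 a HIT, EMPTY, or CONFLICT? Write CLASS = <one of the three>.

#0 (4,4) E
#1 (1,2) E
#2 (3,0) E
#3 (3,3) C  (was 0)
#4 (3,3) H  (was 3)
#5 (5,2) E
#6 (2,1) E
#7 (5,2) H  (was 2)
#8 (0,3) E
#9 (4,4) H  (was 4)
#10 (3,3) H  (was 3)

CLASS = HIT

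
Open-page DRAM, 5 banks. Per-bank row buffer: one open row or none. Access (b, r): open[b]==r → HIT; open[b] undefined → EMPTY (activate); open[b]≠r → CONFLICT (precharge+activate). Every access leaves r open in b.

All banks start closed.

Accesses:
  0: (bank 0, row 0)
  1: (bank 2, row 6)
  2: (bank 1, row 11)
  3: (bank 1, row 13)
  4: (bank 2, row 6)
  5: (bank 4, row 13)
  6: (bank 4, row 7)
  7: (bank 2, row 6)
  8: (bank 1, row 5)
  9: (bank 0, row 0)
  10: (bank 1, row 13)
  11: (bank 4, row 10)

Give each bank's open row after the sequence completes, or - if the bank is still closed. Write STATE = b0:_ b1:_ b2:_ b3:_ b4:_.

#0 (0,0) E
#1 (2,6) E
#2 (1,11) E
#3 (1,13) C  (was 11)
#4 (2,6) H  (was 6)
#5 (4,13) E
#6 (4,7) C  (was 13)
#7 (2,6) H  (was 6)
#8 (1,5) C  (was 13)
#9 (0,0) H  (was 0)
#10 (1,13) C  (was 5)
#11 (4,10) C  (was 7)

STATE = b0:0 b1:13 b2:6 b3:- b4:10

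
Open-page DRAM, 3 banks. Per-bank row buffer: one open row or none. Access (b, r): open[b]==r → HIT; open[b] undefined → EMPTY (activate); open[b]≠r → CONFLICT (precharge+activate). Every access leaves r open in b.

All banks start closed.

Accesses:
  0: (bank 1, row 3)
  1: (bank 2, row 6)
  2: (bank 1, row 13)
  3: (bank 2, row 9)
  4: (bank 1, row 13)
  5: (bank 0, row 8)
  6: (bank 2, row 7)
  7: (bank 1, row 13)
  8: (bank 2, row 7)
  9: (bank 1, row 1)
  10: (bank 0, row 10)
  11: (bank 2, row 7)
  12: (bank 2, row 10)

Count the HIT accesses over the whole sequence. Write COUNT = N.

0: bank 1 row 3 — prev None → EMPTY
1: bank 2 row 6 — prev None → EMPTY
2: bank 1 row 13 — prev 3 → CONFLICT
3: bank 2 row 9 — prev 6 → CONFLICT
4: bank 1 row 13 — prev 13 → HIT
5: bank 0 row 8 — prev None → EMPTY
6: bank 2 row 7 — prev 9 → CONFLICT
7: bank 1 row 13 — prev 13 → HIT
8: bank 2 row 7 — prev 7 → HIT
9: bank 1 row 1 — prev 13 → CONFLICT
10: bank 0 row 10 — prev 8 → CONFLICT
11: bank 2 row 7 — prev 7 → HIT
12: bank 2 row 10 — prev 7 → CONFLICT

COUNT = 4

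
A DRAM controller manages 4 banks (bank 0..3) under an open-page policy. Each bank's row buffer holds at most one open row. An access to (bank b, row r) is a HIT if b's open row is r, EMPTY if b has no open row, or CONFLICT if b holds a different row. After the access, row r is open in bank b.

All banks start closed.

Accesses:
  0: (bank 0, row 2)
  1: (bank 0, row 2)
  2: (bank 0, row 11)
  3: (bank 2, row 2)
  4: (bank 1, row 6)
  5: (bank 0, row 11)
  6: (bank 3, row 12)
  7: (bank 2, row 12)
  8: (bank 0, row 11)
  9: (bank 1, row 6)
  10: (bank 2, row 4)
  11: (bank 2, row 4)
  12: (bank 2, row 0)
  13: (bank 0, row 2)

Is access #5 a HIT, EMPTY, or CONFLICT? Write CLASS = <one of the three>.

CLASS = HIT

step 0: bank0 None->2 [EMPTY]
step 1: bank0 2->2 [HIT]
step 2: bank0 2->11 [CONFLICT]
step 3: bank2 None->2 [EMPTY]
step 4: bank1 None->6 [EMPTY]
step 5: bank0 11->11 [HIT]
step 6: bank3 None->12 [EMPTY]
step 7: bank2 2->12 [CONFLICT]
step 8: bank0 11->11 [HIT]
step 9: bank1 6->6 [HIT]
step 10: bank2 12->4 [CONFLICT]
step 11: bank2 4->4 [HIT]
step 12: bank2 4->0 [CONFLICT]
step 13: bank0 11->2 [CONFLICT]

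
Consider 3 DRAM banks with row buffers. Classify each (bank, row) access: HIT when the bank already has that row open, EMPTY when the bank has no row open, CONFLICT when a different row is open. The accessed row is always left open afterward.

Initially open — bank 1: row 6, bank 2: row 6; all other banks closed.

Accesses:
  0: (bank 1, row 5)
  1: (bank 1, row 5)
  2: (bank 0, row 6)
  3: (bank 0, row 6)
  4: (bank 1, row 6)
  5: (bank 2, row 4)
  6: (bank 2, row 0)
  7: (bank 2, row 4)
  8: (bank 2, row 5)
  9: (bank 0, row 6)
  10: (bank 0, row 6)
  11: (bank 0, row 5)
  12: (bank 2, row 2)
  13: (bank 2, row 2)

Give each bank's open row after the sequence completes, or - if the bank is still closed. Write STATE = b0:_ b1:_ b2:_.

STATE = b0:5 b1:6 b2:2

0: bank 1 row 5 — prev 6 → CONFLICT
1: bank 1 row 5 — prev 5 → HIT
2: bank 0 row 6 — prev None → EMPTY
3: bank 0 row 6 — prev 6 → HIT
4: bank 1 row 6 — prev 5 → CONFLICT
5: bank 2 row 4 — prev 6 → CONFLICT
6: bank 2 row 0 — prev 4 → CONFLICT
7: bank 2 row 4 — prev 0 → CONFLICT
8: bank 2 row 5 — prev 4 → CONFLICT
9: bank 0 row 6 — prev 6 → HIT
10: bank 0 row 6 — prev 6 → HIT
11: bank 0 row 5 — prev 6 → CONFLICT
12: bank 2 row 2 — prev 5 → CONFLICT
13: bank 2 row 2 — prev 2 → HIT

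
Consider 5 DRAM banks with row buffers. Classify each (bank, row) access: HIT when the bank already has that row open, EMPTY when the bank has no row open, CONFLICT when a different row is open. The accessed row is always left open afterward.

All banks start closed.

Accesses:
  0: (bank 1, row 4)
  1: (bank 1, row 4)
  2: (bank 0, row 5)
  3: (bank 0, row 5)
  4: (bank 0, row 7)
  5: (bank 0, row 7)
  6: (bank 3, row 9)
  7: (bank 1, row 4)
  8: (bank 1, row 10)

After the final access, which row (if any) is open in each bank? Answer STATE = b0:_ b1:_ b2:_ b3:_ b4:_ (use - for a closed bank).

0: bank 1 row 4 — prev None → EMPTY
1: bank 1 row 4 — prev 4 → HIT
2: bank 0 row 5 — prev None → EMPTY
3: bank 0 row 5 — prev 5 → HIT
4: bank 0 row 7 — prev 5 → CONFLICT
5: bank 0 row 7 — prev 7 → HIT
6: bank 3 row 9 — prev None → EMPTY
7: bank 1 row 4 — prev 4 → HIT
8: bank 1 row 10 — prev 4 → CONFLICT

STATE = b0:7 b1:10 b2:- b3:9 b4:-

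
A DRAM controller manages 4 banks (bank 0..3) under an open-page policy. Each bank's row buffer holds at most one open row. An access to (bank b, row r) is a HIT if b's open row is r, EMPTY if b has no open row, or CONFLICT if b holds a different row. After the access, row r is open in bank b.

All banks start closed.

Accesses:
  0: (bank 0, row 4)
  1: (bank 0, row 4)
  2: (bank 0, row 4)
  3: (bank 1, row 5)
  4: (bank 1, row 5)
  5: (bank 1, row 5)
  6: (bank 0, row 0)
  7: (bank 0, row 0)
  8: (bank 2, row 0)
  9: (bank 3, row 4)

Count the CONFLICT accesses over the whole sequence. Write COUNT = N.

COUNT = 1

  [0] b0 r4: no row ⇒ E
  [1] b0 r4: had r4 ⇒ H
  [2] b0 r4: had r4 ⇒ H
  [3] b1 r5: no row ⇒ E
  [4] b1 r5: had r5 ⇒ H
  [5] b1 r5: had r5 ⇒ H
  [6] b0 r0: had r4 ⇒ C
  [7] b0 r0: had r0 ⇒ H
  [8] b2 r0: no row ⇒ E
  [9] b3 r4: no row ⇒ E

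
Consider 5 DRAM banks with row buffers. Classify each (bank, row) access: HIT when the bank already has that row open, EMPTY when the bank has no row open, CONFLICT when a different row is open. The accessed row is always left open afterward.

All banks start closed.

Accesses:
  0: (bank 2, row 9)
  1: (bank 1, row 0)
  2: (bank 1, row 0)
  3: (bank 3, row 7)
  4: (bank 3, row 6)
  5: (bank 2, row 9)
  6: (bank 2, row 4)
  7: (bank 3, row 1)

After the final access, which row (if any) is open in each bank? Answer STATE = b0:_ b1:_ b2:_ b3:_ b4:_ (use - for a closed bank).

step 0: bank2 None->9 [EMPTY]
step 1: bank1 None->0 [EMPTY]
step 2: bank1 0->0 [HIT]
step 3: bank3 None->7 [EMPTY]
step 4: bank3 7->6 [CONFLICT]
step 5: bank2 9->9 [HIT]
step 6: bank2 9->4 [CONFLICT]
step 7: bank3 6->1 [CONFLICT]

STATE = b0:- b1:0 b2:4 b3:1 b4:-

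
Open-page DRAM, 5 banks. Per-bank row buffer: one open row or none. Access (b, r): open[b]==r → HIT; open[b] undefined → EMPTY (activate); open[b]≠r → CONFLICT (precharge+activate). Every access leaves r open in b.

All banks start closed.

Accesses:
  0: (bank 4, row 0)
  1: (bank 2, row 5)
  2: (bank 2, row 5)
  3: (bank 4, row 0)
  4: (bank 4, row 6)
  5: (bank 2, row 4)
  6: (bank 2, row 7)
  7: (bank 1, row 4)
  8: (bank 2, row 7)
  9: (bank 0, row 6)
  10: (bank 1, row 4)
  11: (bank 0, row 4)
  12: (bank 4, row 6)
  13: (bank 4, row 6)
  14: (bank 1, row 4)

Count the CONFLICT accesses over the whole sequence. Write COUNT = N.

COUNT = 4

0: bank 4 row 0 — prev None → EMPTY
1: bank 2 row 5 — prev None → EMPTY
2: bank 2 row 5 — prev 5 → HIT
3: bank 4 row 0 — prev 0 → HIT
4: bank 4 row 6 — prev 0 → CONFLICT
5: bank 2 row 4 — prev 5 → CONFLICT
6: bank 2 row 7 — prev 4 → CONFLICT
7: bank 1 row 4 — prev None → EMPTY
8: bank 2 row 7 — prev 7 → HIT
9: bank 0 row 6 — prev None → EMPTY
10: bank 1 row 4 — prev 4 → HIT
11: bank 0 row 4 — prev 6 → CONFLICT
12: bank 4 row 6 — prev 6 → HIT
13: bank 4 row 6 — prev 6 → HIT
14: bank 1 row 4 — prev 4 → HIT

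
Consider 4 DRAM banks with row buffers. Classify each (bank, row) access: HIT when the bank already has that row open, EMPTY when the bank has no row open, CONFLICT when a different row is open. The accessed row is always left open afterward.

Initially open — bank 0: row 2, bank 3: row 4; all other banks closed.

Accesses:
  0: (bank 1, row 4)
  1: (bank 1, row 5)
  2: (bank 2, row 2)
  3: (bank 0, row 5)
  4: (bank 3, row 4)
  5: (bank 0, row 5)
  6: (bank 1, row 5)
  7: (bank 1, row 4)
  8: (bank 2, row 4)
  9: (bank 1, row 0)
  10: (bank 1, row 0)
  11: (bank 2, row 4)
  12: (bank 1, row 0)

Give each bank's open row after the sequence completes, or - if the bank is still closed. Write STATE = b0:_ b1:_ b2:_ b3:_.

STATE = b0:5 b1:0 b2:4 b3:4

  [0] b1 r4: no row ⇒ E
  [1] b1 r5: had r4 ⇒ C
  [2] b2 r2: no row ⇒ E
  [3] b0 r5: had r2 ⇒ C
  [4] b3 r4: had r4 ⇒ H
  [5] b0 r5: had r5 ⇒ H
  [6] b1 r5: had r5 ⇒ H
  [7] b1 r4: had r5 ⇒ C
  [8] b2 r4: had r2 ⇒ C
  [9] b1 r0: had r4 ⇒ C
  [10] b1 r0: had r0 ⇒ H
  [11] b2 r4: had r4 ⇒ H
  [12] b1 r0: had r0 ⇒ H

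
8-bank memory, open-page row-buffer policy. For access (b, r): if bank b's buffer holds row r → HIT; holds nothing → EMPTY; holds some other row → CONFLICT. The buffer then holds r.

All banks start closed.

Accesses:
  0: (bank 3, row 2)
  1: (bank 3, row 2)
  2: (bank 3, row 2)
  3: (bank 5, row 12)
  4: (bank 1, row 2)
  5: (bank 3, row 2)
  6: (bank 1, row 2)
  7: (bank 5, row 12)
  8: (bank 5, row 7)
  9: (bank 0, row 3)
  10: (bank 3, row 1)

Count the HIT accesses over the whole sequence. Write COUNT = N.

COUNT = 5

  [0] b3 r2: no row ⇒ E
  [1] b3 r2: had r2 ⇒ H
  [2] b3 r2: had r2 ⇒ H
  [3] b5 r12: no row ⇒ E
  [4] b1 r2: no row ⇒ E
  [5] b3 r2: had r2 ⇒ H
  [6] b1 r2: had r2 ⇒ H
  [7] b5 r12: had r12 ⇒ H
  [8] b5 r7: had r12 ⇒ C
  [9] b0 r3: no row ⇒ E
  [10] b3 r1: had r2 ⇒ C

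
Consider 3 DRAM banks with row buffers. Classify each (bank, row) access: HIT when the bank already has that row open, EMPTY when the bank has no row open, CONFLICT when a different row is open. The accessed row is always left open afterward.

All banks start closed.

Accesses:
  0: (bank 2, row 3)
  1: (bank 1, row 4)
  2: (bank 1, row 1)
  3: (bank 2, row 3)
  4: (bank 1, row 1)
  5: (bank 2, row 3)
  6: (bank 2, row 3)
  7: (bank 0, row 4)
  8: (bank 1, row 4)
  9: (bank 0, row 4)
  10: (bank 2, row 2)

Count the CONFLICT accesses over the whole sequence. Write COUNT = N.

COUNT = 3

0: bank 2 row 3 — prev None → EMPTY
1: bank 1 row 4 — prev None → EMPTY
2: bank 1 row 1 — prev 4 → CONFLICT
3: bank 2 row 3 — prev 3 → HIT
4: bank 1 row 1 — prev 1 → HIT
5: bank 2 row 3 — prev 3 → HIT
6: bank 2 row 3 — prev 3 → HIT
7: bank 0 row 4 — prev None → EMPTY
8: bank 1 row 4 — prev 1 → CONFLICT
9: bank 0 row 4 — prev 4 → HIT
10: bank 2 row 2 — prev 3 → CONFLICT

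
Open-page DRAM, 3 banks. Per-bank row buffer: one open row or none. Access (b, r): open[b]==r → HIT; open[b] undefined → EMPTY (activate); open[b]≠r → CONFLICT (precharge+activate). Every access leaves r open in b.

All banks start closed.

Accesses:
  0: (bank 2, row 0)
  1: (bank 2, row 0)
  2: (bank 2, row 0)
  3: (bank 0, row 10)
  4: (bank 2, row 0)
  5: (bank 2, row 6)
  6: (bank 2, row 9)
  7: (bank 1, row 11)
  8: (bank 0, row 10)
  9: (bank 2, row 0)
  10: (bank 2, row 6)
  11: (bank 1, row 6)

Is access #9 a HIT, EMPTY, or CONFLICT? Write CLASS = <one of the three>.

CLASS = CONFLICT

  [0] b2 r0: no row ⇒ E
  [1] b2 r0: had r0 ⇒ H
  [2] b2 r0: had r0 ⇒ H
  [3] b0 r10: no row ⇒ E
  [4] b2 r0: had r0 ⇒ H
  [5] b2 r6: had r0 ⇒ C
  [6] b2 r9: had r6 ⇒ C
  [7] b1 r11: no row ⇒ E
  [8] b0 r10: had r10 ⇒ H
  [9] b2 r0: had r9 ⇒ C
  [10] b2 r6: had r0 ⇒ C
  [11] b1 r6: had r11 ⇒ C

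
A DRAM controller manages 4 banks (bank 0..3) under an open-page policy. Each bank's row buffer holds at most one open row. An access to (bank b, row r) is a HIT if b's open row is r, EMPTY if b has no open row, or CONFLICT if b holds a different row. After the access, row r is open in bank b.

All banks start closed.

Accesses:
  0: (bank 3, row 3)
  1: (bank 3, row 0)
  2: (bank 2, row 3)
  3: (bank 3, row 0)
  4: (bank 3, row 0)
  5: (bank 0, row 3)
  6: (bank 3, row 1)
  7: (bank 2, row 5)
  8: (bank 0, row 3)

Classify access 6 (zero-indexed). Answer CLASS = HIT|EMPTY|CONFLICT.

CLASS = CONFLICT

step 0: bank3 None->3 [EMPTY]
step 1: bank3 3->0 [CONFLICT]
step 2: bank2 None->3 [EMPTY]
step 3: bank3 0->0 [HIT]
step 4: bank3 0->0 [HIT]
step 5: bank0 None->3 [EMPTY]
step 6: bank3 0->1 [CONFLICT]
step 7: bank2 3->5 [CONFLICT]
step 8: bank0 3->3 [HIT]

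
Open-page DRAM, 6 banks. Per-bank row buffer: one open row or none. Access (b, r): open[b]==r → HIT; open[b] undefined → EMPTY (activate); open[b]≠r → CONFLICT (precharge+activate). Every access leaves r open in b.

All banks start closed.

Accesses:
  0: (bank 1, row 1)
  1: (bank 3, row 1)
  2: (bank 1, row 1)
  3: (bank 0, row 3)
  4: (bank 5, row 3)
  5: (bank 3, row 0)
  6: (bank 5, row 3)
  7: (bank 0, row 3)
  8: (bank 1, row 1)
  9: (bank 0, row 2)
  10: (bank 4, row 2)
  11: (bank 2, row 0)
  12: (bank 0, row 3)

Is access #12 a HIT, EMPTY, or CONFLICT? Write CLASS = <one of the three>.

0: bank 1 row 1 — prev None → EMPTY
1: bank 3 row 1 — prev None → EMPTY
2: bank 1 row 1 — prev 1 → HIT
3: bank 0 row 3 — prev None → EMPTY
4: bank 5 row 3 — prev None → EMPTY
5: bank 3 row 0 — prev 1 → CONFLICT
6: bank 5 row 3 — prev 3 → HIT
7: bank 0 row 3 — prev 3 → HIT
8: bank 1 row 1 — prev 1 → HIT
9: bank 0 row 2 — prev 3 → CONFLICT
10: bank 4 row 2 — prev None → EMPTY
11: bank 2 row 0 — prev None → EMPTY
12: bank 0 row 3 — prev 2 → CONFLICT

CLASS = CONFLICT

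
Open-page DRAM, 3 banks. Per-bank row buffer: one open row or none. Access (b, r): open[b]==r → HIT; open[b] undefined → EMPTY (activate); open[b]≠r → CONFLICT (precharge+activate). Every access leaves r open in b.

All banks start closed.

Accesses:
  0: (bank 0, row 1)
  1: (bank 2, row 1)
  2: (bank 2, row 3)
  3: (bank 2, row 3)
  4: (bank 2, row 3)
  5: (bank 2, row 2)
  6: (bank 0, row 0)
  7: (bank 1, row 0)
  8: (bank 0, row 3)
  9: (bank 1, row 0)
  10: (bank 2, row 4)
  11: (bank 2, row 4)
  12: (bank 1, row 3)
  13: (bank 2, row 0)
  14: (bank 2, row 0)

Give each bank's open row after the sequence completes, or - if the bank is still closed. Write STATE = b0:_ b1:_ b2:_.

STATE = b0:3 b1:3 b2:0

step 0: bank0 None->1 [EMPTY]
step 1: bank2 None->1 [EMPTY]
step 2: bank2 1->3 [CONFLICT]
step 3: bank2 3->3 [HIT]
step 4: bank2 3->3 [HIT]
step 5: bank2 3->2 [CONFLICT]
step 6: bank0 1->0 [CONFLICT]
step 7: bank1 None->0 [EMPTY]
step 8: bank0 0->3 [CONFLICT]
step 9: bank1 0->0 [HIT]
step 10: bank2 2->4 [CONFLICT]
step 11: bank2 4->4 [HIT]
step 12: bank1 0->3 [CONFLICT]
step 13: bank2 4->0 [CONFLICT]
step 14: bank2 0->0 [HIT]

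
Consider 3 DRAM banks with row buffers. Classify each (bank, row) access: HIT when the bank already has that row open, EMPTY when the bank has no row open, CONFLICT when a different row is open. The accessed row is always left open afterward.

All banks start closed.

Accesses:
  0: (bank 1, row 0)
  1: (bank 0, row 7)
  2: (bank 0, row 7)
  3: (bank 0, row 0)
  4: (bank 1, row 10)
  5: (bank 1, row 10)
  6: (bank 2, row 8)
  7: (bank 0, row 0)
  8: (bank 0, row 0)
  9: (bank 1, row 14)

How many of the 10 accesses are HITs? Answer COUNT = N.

COUNT = 4

  [0] b1 r0: no row ⇒ E
  [1] b0 r7: no row ⇒ E
  [2] b0 r7: had r7 ⇒ H
  [3] b0 r0: had r7 ⇒ C
  [4] b1 r10: had r0 ⇒ C
  [5] b1 r10: had r10 ⇒ H
  [6] b2 r8: no row ⇒ E
  [7] b0 r0: had r0 ⇒ H
  [8] b0 r0: had r0 ⇒ H
  [9] b1 r14: had r10 ⇒ C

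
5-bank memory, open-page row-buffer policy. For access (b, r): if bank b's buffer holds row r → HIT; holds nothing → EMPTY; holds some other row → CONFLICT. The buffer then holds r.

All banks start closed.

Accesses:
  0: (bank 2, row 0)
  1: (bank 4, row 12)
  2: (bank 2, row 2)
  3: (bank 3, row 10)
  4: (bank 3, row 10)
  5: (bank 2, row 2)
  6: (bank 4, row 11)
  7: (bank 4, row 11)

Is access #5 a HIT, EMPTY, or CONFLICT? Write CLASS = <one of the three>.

0: bank 2 row 0 — prev None → EMPTY
1: bank 4 row 12 — prev None → EMPTY
2: bank 2 row 2 — prev 0 → CONFLICT
3: bank 3 row 10 — prev None → EMPTY
4: bank 3 row 10 — prev 10 → HIT
5: bank 2 row 2 — prev 2 → HIT
6: bank 4 row 11 — prev 12 → CONFLICT
7: bank 4 row 11 — prev 11 → HIT

CLASS = HIT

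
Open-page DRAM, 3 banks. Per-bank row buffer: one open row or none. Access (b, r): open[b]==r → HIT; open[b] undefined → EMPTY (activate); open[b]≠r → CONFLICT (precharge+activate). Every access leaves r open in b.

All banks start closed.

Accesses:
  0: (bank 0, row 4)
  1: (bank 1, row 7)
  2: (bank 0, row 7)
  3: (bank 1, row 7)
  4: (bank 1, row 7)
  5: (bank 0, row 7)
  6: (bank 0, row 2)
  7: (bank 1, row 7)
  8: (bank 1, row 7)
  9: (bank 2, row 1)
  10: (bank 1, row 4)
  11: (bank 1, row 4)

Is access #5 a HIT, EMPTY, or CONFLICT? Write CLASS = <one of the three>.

CLASS = HIT

step 0: bank0 None->4 [EMPTY]
step 1: bank1 None->7 [EMPTY]
step 2: bank0 4->7 [CONFLICT]
step 3: bank1 7->7 [HIT]
step 4: bank1 7->7 [HIT]
step 5: bank0 7->7 [HIT]
step 6: bank0 7->2 [CONFLICT]
step 7: bank1 7->7 [HIT]
step 8: bank1 7->7 [HIT]
step 9: bank2 None->1 [EMPTY]
step 10: bank1 7->4 [CONFLICT]
step 11: bank1 4->4 [HIT]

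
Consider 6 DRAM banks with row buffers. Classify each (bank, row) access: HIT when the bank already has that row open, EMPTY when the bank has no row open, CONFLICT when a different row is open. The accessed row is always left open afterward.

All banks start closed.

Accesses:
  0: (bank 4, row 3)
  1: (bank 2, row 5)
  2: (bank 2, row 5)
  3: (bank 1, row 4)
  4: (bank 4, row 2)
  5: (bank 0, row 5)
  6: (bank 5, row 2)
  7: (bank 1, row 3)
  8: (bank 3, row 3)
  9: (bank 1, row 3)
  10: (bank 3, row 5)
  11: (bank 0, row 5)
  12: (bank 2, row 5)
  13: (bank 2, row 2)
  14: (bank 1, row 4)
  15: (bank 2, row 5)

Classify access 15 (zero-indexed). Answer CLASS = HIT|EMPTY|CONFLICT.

CLASS = CONFLICT

0: bank 4 row 3 — prev None → EMPTY
1: bank 2 row 5 — prev None → EMPTY
2: bank 2 row 5 — prev 5 → HIT
3: bank 1 row 4 — prev None → EMPTY
4: bank 4 row 2 — prev 3 → CONFLICT
5: bank 0 row 5 — prev None → EMPTY
6: bank 5 row 2 — prev None → EMPTY
7: bank 1 row 3 — prev 4 → CONFLICT
8: bank 3 row 3 — prev None → EMPTY
9: bank 1 row 3 — prev 3 → HIT
10: bank 3 row 5 — prev 3 → CONFLICT
11: bank 0 row 5 — prev 5 → HIT
12: bank 2 row 5 — prev 5 → HIT
13: bank 2 row 2 — prev 5 → CONFLICT
14: bank 1 row 4 — prev 3 → CONFLICT
15: bank 2 row 5 — prev 2 → CONFLICT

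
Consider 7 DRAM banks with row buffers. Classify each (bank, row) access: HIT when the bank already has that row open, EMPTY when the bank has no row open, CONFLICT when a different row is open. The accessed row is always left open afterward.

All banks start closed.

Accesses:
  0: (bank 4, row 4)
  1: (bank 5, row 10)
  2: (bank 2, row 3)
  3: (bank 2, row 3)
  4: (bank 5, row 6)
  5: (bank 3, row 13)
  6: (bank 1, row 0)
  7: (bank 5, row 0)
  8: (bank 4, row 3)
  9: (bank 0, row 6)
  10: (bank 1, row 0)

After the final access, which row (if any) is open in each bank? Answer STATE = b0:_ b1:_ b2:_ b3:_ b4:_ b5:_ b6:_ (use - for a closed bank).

STATE = b0:6 b1:0 b2:3 b3:13 b4:3 b5:0 b6:-

#0 (4,4) E
#1 (5,10) E
#2 (2,3) E
#3 (2,3) H  (was 3)
#4 (5,6) C  (was 10)
#5 (3,13) E
#6 (1,0) E
#7 (5,0) C  (was 6)
#8 (4,3) C  (was 4)
#9 (0,6) E
#10 (1,0) H  (was 0)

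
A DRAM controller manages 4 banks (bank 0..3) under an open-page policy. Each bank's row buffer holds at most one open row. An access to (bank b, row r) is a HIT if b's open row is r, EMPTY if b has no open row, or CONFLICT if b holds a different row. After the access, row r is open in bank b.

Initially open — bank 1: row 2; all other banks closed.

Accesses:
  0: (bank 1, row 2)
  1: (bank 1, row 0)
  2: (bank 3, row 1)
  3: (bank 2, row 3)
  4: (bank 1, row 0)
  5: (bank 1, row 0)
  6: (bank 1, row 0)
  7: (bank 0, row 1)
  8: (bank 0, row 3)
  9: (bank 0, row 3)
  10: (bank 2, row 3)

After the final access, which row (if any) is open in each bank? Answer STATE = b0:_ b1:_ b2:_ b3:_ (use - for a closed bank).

STATE = b0:3 b1:0 b2:3 b3:1

step 0: bank1 2->2 [HIT]
step 1: bank1 2->0 [CONFLICT]
step 2: bank3 None->1 [EMPTY]
step 3: bank2 None->3 [EMPTY]
step 4: bank1 0->0 [HIT]
step 5: bank1 0->0 [HIT]
step 6: bank1 0->0 [HIT]
step 7: bank0 None->1 [EMPTY]
step 8: bank0 1->3 [CONFLICT]
step 9: bank0 3->3 [HIT]
step 10: bank2 3->3 [HIT]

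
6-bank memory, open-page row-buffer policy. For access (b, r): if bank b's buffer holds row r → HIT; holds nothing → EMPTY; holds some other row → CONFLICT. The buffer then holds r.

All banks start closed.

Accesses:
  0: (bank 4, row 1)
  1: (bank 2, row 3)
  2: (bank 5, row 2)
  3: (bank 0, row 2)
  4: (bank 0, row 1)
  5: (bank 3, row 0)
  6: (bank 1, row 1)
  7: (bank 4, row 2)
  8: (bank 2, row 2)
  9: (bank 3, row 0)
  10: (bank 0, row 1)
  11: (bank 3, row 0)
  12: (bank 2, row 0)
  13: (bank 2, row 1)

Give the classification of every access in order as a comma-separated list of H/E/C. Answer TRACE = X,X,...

#0 (4,1) E
#1 (2,3) E
#2 (5,2) E
#3 (0,2) E
#4 (0,1) C  (was 2)
#5 (3,0) E
#6 (1,1) E
#7 (4,2) C  (was 1)
#8 (2,2) C  (was 3)
#9 (3,0) H  (was 0)
#10 (0,1) H  (was 1)
#11 (3,0) H  (was 0)
#12 (2,0) C  (was 2)
#13 (2,1) C  (was 0)

TRACE = E,E,E,E,C,E,E,C,C,H,H,H,C,C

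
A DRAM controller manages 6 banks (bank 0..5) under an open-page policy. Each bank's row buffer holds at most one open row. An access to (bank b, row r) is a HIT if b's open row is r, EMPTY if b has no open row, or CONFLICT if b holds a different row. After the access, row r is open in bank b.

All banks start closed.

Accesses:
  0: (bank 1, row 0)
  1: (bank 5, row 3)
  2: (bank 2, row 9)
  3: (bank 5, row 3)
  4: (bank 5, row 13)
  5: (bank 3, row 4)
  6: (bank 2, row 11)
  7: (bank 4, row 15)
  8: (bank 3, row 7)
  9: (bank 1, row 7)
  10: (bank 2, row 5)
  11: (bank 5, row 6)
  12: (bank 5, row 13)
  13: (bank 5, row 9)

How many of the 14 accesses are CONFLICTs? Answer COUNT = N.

#0 (1,0) E
#1 (5,3) E
#2 (2,9) E
#3 (5,3) H  (was 3)
#4 (5,13) C  (was 3)
#5 (3,4) E
#6 (2,11) C  (was 9)
#7 (4,15) E
#8 (3,7) C  (was 4)
#9 (1,7) C  (was 0)
#10 (2,5) C  (was 11)
#11 (5,6) C  (was 13)
#12 (5,13) C  (was 6)
#13 (5,9) C  (was 13)

COUNT = 8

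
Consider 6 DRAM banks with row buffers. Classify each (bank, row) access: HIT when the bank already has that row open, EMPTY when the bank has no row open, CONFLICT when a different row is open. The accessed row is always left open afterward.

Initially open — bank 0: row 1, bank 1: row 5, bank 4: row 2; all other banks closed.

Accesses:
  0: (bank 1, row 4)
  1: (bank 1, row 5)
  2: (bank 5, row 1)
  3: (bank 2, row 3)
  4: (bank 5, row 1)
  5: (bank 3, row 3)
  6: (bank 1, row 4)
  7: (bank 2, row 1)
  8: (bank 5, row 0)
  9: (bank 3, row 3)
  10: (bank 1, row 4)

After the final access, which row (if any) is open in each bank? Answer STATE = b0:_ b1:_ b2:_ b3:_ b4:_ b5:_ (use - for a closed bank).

0: bank 1 row 4 — prev 5 → CONFLICT
1: bank 1 row 5 — prev 4 → CONFLICT
2: bank 5 row 1 — prev None → EMPTY
3: bank 2 row 3 — prev None → EMPTY
4: bank 5 row 1 — prev 1 → HIT
5: bank 3 row 3 — prev None → EMPTY
6: bank 1 row 4 — prev 5 → CONFLICT
7: bank 2 row 1 — prev 3 → CONFLICT
8: bank 5 row 0 — prev 1 → CONFLICT
9: bank 3 row 3 — prev 3 → HIT
10: bank 1 row 4 — prev 4 → HIT

STATE = b0:1 b1:4 b2:1 b3:3 b4:2 b5:0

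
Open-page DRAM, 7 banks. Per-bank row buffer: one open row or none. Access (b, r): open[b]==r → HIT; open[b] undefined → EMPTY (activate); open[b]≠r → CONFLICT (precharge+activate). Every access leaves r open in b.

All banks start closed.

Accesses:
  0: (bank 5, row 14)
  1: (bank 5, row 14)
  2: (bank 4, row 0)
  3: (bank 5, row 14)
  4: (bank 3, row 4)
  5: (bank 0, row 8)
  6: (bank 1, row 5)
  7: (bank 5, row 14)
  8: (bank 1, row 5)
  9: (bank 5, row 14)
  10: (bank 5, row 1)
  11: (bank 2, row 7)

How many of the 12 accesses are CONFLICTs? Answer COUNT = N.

COUNT = 1

0: bank 5 row 14 — prev None → EMPTY
1: bank 5 row 14 — prev 14 → HIT
2: bank 4 row 0 — prev None → EMPTY
3: bank 5 row 14 — prev 14 → HIT
4: bank 3 row 4 — prev None → EMPTY
5: bank 0 row 8 — prev None → EMPTY
6: bank 1 row 5 — prev None → EMPTY
7: bank 5 row 14 — prev 14 → HIT
8: bank 1 row 5 — prev 5 → HIT
9: bank 5 row 14 — prev 14 → HIT
10: bank 5 row 1 — prev 14 → CONFLICT
11: bank 2 row 7 — prev None → EMPTY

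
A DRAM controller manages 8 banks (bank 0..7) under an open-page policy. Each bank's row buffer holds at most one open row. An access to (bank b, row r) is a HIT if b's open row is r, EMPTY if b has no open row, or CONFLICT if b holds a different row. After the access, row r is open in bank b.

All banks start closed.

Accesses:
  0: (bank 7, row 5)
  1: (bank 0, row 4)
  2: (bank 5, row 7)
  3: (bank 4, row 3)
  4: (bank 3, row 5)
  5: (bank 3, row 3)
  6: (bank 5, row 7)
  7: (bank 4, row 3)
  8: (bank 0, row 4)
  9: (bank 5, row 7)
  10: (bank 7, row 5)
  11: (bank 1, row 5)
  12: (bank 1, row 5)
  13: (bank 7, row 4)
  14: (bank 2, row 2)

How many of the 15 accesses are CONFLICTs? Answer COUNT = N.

  [0] b7 r5: no row ⇒ E
  [1] b0 r4: no row ⇒ E
  [2] b5 r7: no row ⇒ E
  [3] b4 r3: no row ⇒ E
  [4] b3 r5: no row ⇒ E
  [5] b3 r3: had r5 ⇒ C
  [6] b5 r7: had r7 ⇒ H
  [7] b4 r3: had r3 ⇒ H
  [8] b0 r4: had r4 ⇒ H
  [9] b5 r7: had r7 ⇒ H
  [10] b7 r5: had r5 ⇒ H
  [11] b1 r5: no row ⇒ E
  [12] b1 r5: had r5 ⇒ H
  [13] b7 r4: had r5 ⇒ C
  [14] b2 r2: no row ⇒ E

COUNT = 2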